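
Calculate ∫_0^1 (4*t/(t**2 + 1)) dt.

Let u = t**2 + 1, so du = 2*t dt. When t = 0, u = 1; when t = 1, u = 2.
The integral becomes 2·∫ 1/u du from 1 to 2, with antiderivative 2*log(u).
Back in t: F(t) = 2*log(t**2 + 1).
Then F(1) - F(0) = (log(4)) - (0) = log(4).

log(4)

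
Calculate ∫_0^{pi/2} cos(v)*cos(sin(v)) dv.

Let u = sin(v), so du = cos(v) dv. When v = 0, u = 0; when v = pi/2, u = 1.
The integral becomes ∫ cos(u) du from 0 to 1, with antiderivative sin(u).
Back in v: F(v) = sin(sin(v)).
Then F(pi/2) - F(0) = (sin(1)) - (0) = sin(1).

sin(1)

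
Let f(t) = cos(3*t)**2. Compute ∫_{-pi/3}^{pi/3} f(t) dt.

pi/3

Use the identity cos^2(3*t) = (1 + cos(6*t))/2.
An antiderivative is F(t) = t/2 + sin(6*t)/12.
Then F(pi/3) - F(-pi/3) = (pi/6) - (-pi/6) = pi/3.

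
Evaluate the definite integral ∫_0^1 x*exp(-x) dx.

1 - 2*exp(-1)

Integrate by parts once (u = x, dv = exp(-x) dx).
An antiderivative is F(x) = (-x - 1)*exp(-x).
Then F(1) - F(0) = (-2*exp(-1)) - (-1) = 1 - 2*exp(-1).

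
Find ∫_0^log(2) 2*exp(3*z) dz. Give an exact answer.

Let u = exp(z), so du = exp(z) dz. When z = 0, u = 1; when z = log(2), u = 2.
The integral becomes 2·∫ u**2 du from 1 to 2, with antiderivative 2*u**3/3.
Back in z: F(z) = 2*exp(3*z)/3.
Then F(log(2)) - F(0) = (16/3) - (2/3) = 14/3.

14/3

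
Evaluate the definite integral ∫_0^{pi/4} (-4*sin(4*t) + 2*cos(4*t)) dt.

An antiderivative is F(t) = sin(4*t)/2 + cos(4*t).
Then F(pi/4) - F(0) = (-1) - (1) = -2.

-2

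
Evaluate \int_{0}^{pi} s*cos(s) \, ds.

-2

Integrate by parts once (u = s, dv = cos(s) ds).
An antiderivative is F(s) = s*sin(s) + cos(s).
Then F(pi) - F(0) = (-1) - (1) = -2.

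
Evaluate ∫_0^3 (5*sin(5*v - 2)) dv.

Let u = 5*v - 2, so du = 5 dv. When v = 0, u = -2; when v = 3, u = 13.
The integral becomes ∫ sin(u) du from -2 to 13, with antiderivative -cos(u).
Back in v: F(v) = -cos(5*v - 2).
Then F(3) - F(0) = (-cos(13)) - (-cos(2)) = -cos(13) + cos(2).

-cos(13) + cos(2)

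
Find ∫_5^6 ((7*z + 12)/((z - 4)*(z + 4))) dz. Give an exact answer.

Factor the denominator: z**2 - 16 = (z + 4)(z - 4).
Partial fractions: (7*z + 12)/((z - 4)*(z + 4)) = 2/(z + 4) + 5/(z - 4).
An antiderivative is F(z) = 5*log(z - 4) + 2*log(z + 4).
Then F(6) - F(5) = (2*log(5) + 7*log(2)) - (log(81)) = -4*log(3) + 2*log(5) + 7*log(2).

-4*log(3) + 2*log(5) + 7*log(2)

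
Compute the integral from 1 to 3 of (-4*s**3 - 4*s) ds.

-96

By the power rule, an antiderivative is F(s) = -s**4 - 2*s**2.
Then F(3) - F(1) = (-99) - (-3) = -96.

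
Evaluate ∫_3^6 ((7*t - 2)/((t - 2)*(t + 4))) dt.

Factor the denominator: t**2 + 2*t - 8 = (t + 4)(t - 2).
Partial fractions: (7*t - 2)/((t - 2)*(t + 4)) = 5/(t + 4) + 2/(t - 2).
An antiderivative is F(t) = 2*log(t - 2) + 5*log(t + 4).
Then F(6) - F(3) = (9*log(2) + 5*log(5)) - (5*log(7)) = -5*log(7) + 9*log(2) + 5*log(5).

-5*log(7) + 9*log(2) + 5*log(5)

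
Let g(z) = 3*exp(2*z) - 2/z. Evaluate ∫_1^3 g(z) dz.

-3*exp(2)/2 - log(9) + 3*exp(6)/2

An antiderivative is F(z) = 3*exp(2*z)/2 - 2*log(z).
Then F(3) - F(1) = (-log(9) + 3*exp(6)/2) - (3*exp(2)/2) = -3*exp(2)/2 - log(9) + 3*exp(6)/2.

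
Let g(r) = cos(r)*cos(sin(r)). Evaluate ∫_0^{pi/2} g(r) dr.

sin(1)

Let u = sin(r), so du = cos(r) dr. When r = 0, u = 0; when r = pi/2, u = 1.
The integral becomes ∫ cos(u) du from 0 to 1, with antiderivative sin(u).
Back in r: F(r) = sin(sin(r)).
Then F(pi/2) - F(0) = (sin(1)) - (0) = sin(1).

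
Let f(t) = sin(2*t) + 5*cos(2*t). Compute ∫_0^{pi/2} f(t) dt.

1

An antiderivative is F(t) = 5*sin(2*t)/2 - cos(2*t)/2.
Then F(pi/2) - F(0) = (1/2) - (-1/2) = 1.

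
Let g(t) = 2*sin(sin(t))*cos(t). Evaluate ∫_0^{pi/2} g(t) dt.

Let u = sin(t), so du = cos(t) dt. When t = 0, u = 0; when t = pi/2, u = 1.
The integral becomes 2·∫ sin(u) du from 0 to 1, with antiderivative -2*cos(u).
Back in t: F(t) = -2*cos(sin(t)).
Then F(pi/2) - F(0) = (-2*cos(1)) - (-2) = 2 - 2*cos(1).

2 - 2*cos(1)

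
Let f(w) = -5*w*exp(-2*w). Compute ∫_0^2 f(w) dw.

-5/4 + 25*exp(-4)/4

Integrate by parts once (u = w, dv = -5*exp(-2*w) dw).
An antiderivative is F(w) = (10*w + 5)*exp(-2*w)/4.
Then F(2) - F(0) = (25*exp(-4)/4) - (5/4) = -5/4 + 25*exp(-4)/4.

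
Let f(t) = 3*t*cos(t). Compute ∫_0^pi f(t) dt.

Integrate by parts once (u = t, dv = 3*cos(t) dt).
An antiderivative is F(t) = 3*t*sin(t) + 3*cos(t).
Then F(pi) - F(0) = (-3) - (3) = -6.

-6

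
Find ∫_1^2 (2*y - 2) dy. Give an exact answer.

1

By the power rule, an antiderivative is F(y) = y**2 - 2*y.
Then F(2) - F(1) = (0) - (-1) = 1.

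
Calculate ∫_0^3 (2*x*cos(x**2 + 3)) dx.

sin(12) - sin(3)

Let u = x**2 + 3, so du = 2*x dx. When x = 0, u = 3; when x = 3, u = 12.
The integral becomes ∫ cos(u) du from 3 to 12, with antiderivative sin(u).
Back in x: F(x) = sin(x**2 + 3).
Then F(3) - F(0) = (sin(12)) - (sin(3)) = sin(12) - sin(3).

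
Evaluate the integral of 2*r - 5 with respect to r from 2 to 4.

By the power rule, an antiderivative is F(r) = r**2 - 5*r.
Then F(4) - F(2) = (-4) - (-6) = 2.

2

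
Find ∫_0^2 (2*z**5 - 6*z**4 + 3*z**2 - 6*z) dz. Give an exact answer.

By the power rule, an antiderivative is F(z) = z**6/3 - 6*z**5/5 + z**3 - 3*z**2.
Then F(2) - F(0) = (-316/15) - (0) = -316/15.

-316/15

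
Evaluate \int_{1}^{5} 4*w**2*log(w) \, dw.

Integrate by parts once (u = ln w, dv = 4*w**2 dw).
An antiderivative is F(w) = 4*w**3*(3*log(w) - 1)/9.
Then F(5) - F(1) = (-500/9 + 500*log(5)/3) - (-4/9) = -496/9 + 500*log(5)/3.

-496/9 + 500*log(5)/3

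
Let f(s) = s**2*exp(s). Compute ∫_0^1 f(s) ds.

Integrate by parts twice (u = s^2, dv = exp(s) ds).
An antiderivative is F(s) = (s**2 - 2*s + 2)*exp(s).
Then F(1) - F(0) = (E) - (2) = -2 + E.

-2 + E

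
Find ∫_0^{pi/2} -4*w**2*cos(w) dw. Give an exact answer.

Integrate by parts twice (u = w^2, dv = -4*cos(w) dw).
An antiderivative is F(w) = -4*w**2*sin(w) - 8*w*cos(w) + 8*sin(w).
Then F(pi/2) - F(0) = (8 - pi**2) - (0) = 8 - pi**2.

8 - pi**2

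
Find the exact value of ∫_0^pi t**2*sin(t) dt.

Integrate by parts twice (u = t^2, dv = sin(t) dt).
An antiderivative is F(t) = -t**2*cos(t) + 2*t*sin(t) + 2*cos(t).
Then F(pi) - F(0) = (-2 + pi**2) - (2) = -4 + pi**2.

-4 + pi**2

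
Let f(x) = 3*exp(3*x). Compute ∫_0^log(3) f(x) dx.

Let u = exp(x), so du = exp(x) dx. When x = 0, u = 1; when x = log(3), u = 3.
The integral becomes 3·∫ u**2 du from 1 to 3, with antiderivative u**3.
Back in x: F(x) = exp(3*x).
Then F(log(3)) - F(0) = (27) - (1) = 26.

26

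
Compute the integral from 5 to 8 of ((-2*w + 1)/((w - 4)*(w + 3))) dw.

log(2/11)

Factor the denominator: w**2 - w - 12 = (w + 3)(w - 4).
Partial fractions: (-2*w + 1)/((w - 4)*(w + 3)) = -1/(w + 3) - 1/(w - 4).
An antiderivative is F(w) = -log(w - 4) - log(w + 3).
Then F(8) - F(5) = (-log(44)) - (-log(8)) = log(2/11).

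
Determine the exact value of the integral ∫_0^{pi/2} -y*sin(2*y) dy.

Integrate by parts once (u = y, dv = -sin(2*y) dy).
An antiderivative is F(y) = y*cos(2*y)/2 - sin(2*y)/4.
Then F(pi/2) - F(0) = (-pi/4) - (0) = -pi/4.

-pi/4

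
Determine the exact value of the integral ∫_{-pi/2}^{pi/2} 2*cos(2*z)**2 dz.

Use the identity cos^2(2*z) = (1 + cos(4*z))/2.
An antiderivative is F(z) = z + sin(4*z)/4.
Then F(pi/2) - F(-pi/2) = (pi/2) - (-pi/2) = pi.

pi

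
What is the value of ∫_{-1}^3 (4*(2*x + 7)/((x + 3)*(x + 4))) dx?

Factor the denominator: x**2 + 7*x + 12 = (x + 4)(x + 3).
Partial fractions: 4*(2*x + 7)/((x + 3)*(x + 4)) = 4/(x + 4) + 4/(x + 3).
An antiderivative is F(x) = 4*log(x + 3) + 4*log(x + 4).
Then F(3) - F(-1) = (4*log(2) + 4*log(3) + 4*log(7)) - (4*log(2) + 4*log(3)) = 4*log(7).

4*log(7)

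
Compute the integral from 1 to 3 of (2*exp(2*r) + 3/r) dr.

An antiderivative is F(r) = exp(2*r) + 3*log(r).
Then F(3) - F(1) = (log(27) + exp(6)) - (exp(2)) = -exp(2) + log(27) + exp(6).

-exp(2) + log(27) + exp(6)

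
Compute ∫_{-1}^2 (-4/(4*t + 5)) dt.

-log(13)

An antiderivative is F(t) = -log(4*t + 5).
Then F(2) - F(-1) = (-log(13)) - (0) = -log(13).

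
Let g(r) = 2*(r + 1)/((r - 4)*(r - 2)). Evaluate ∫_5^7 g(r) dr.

-3*log(5) + 8*log(3)

Factor the denominator: r**2 - 6*r + 8 = (r - 2)(r - 4).
Partial fractions: 2*(r + 1)/((r - 4)*(r - 2)) = -3/(r - 2) + 5/(r - 4).
An antiderivative is F(r) = 5*log(r - 4) - 3*log(r - 2).
Then F(7) - F(5) = (-3*log(5) + 5*log(3)) - (-log(27)) = -3*log(5) + 8*log(3).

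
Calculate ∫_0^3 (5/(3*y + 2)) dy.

An antiderivative is F(y) = 5*log(3*y + 2)/3.
Then F(3) - F(0) = (5*log(11)/3) - (5*log(2)/3) = -5*log(2)/3 + 5*log(11)/3.

-5*log(2)/3 + 5*log(11)/3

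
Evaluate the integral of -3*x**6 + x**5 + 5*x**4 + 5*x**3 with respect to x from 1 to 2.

163/28

By the power rule, an antiderivative is F(x) = -3*x**7/7 + x**6/6 + x**5 + 5*x**4/4.
Then F(2) - F(1) = (164/21) - (167/84) = 163/28.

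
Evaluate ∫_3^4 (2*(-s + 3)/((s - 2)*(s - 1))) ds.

Factor the denominator: s**2 - 3*s + 2 = (s - 1)(s - 2).
Partial fractions: 2*(-s + 3)/((s - 2)*(s - 1)) = -4/(s - 1) + 2/(s - 2).
An antiderivative is F(s) = 2*log(s - 2) - 4*log(s - 1).
Then F(4) - F(3) = (log(4/81)) - (-log(16)) = log(64/81).

log(64/81)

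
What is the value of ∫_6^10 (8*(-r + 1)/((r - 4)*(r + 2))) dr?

Factor the denominator: r**2 - 2*r - 8 = (r + 2)(r - 4).
Partial fractions: 8*(-r + 1)/((r - 4)*(r + 2)) = -4/(r + 2) - 4/(r - 4).
An antiderivative is F(r) = -4*log(r - 4) - 4*log(r + 2).
Then F(10) - F(6) = (-8*log(3) - 12*log(2)) - (-16*log(2)) = -8*log(3) + 4*log(2).

-8*log(3) + 4*log(2)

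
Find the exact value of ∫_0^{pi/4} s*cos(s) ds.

-1 + sqrt(2)*pi/8 + sqrt(2)/2

Integrate by parts once (u = s, dv = cos(s) ds).
An antiderivative is F(s) = s*sin(s) + cos(s).
Then F(pi/4) - F(0) = (sqrt(2)*(pi + 4)/8) - (1) = -1 + sqrt(2)*pi/8 + sqrt(2)/2.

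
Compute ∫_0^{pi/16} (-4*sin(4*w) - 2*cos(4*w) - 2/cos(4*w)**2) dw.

An antiderivative is F(w) = -sin(4*w)/2 + cos(4*w) - tan(4*w)/2.
Then F(pi/16) - F(0) = (-1/2 + sqrt(2)/4) - (1) = -3/2 + sqrt(2)/4.

-3/2 + sqrt(2)/4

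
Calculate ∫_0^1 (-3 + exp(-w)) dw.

An antiderivative is F(w) = -3*w - exp(-w).
Then F(1) - F(0) = (-3 - exp(-1)) - (-1) = -2 - exp(-1).

-2 - exp(-1)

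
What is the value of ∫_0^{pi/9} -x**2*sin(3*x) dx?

-sqrt(3)*pi/81 + pi**2/486 + 1/27

Integrate by parts twice (u = x^2, dv = -sin(3*x) dx).
An antiderivative is F(x) = x**2*cos(3*x)/3 - 2*x*sin(3*x)/9 - 2*cos(3*x)/27.
Then F(pi/9) - F(0) = (-sqrt(3)*pi/81 - 1/27 + pi**2/486) - (-2/27) = -sqrt(3)*pi/81 + pi**2/486 + 1/27.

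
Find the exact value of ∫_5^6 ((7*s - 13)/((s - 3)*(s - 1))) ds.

Factor the denominator: s**2 - 4*s + 3 = (s - 1)(s - 3).
Partial fractions: (7*s - 13)/((s - 3)*(s - 1)) = 3/(s - 1) + 4/(s - 3).
An antiderivative is F(s) = 4*log(s - 3) + 3*log(s - 1).
Then F(6) - F(5) = (4*log(3) + 3*log(5)) - (10*log(2)) = -10*log(2) + 4*log(3) + 3*log(5).

-10*log(2) + 4*log(3) + 3*log(5)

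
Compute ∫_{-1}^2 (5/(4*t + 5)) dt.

5*log(13)/4

An antiderivative is F(t) = 5*log(4*t + 5)/4.
Then F(2) - F(-1) = (5*log(13)/4) - (0) = 5*log(13)/4.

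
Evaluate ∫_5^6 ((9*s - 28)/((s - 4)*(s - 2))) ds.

-5*log(3) + 14*log(2)

Factor the denominator: s**2 - 6*s + 8 = (s - 2)(s - 4).
Partial fractions: (9*s - 28)/((s - 4)*(s - 2)) = 5/(s - 2) + 4/(s - 4).
An antiderivative is F(s) = 4*log(s - 4) + 5*log(s - 2).
Then F(6) - F(5) = (14*log(2)) - (5*log(3)) = -5*log(3) + 14*log(2).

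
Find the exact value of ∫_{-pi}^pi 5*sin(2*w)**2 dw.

Use the identity sin^2(2*w) = (1 - cos(4*w))/2.
An antiderivative is F(w) = 5*w/2 - 5*sin(4*w)/8.
Then F(pi) - F(-pi) = (5*pi/2) - (-5*pi/2) = 5*pi.

5*pi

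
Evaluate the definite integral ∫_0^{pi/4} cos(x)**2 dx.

1/4 + pi/8

Use the identity cos^2(x) = (1 + cos(2*x))/2.
An antiderivative is F(x) = x/2 + sin(2*x)/4.
Then F(pi/4) - F(0) = (1/4 + pi/8) - (0) = 1/4 + pi/8.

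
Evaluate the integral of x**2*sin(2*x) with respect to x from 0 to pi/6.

-1/8 - pi**2/144 + sqrt(3)*pi/24

Integrate by parts twice (u = x^2, dv = sin(2*x) dx).
An antiderivative is F(x) = -x**2*cos(2*x)/2 + x*sin(2*x)/2 + cos(2*x)/4.
Then F(pi/6) - F(0) = (-pi**2/144 + 1/8 + sqrt(3)*pi/24) - (1/4) = -1/8 - pi**2/144 + sqrt(3)*pi/24.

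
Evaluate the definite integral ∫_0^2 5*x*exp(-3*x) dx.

Integrate by parts once (u = x, dv = 5*exp(-3*x) dx).
An antiderivative is F(x) = (-15*x - 5)*exp(-3*x)/9.
Then F(2) - F(0) = (-35*exp(-6)/9) - (-5/9) = 5/9 - 35*exp(-6)/9.

5/9 - 35*exp(-6)/9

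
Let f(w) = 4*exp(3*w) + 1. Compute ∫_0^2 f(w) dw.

An antiderivative is F(w) = 4*exp(3*w)/3 + w.
Then F(2) - F(0) = (2 + 4*exp(6)/3) - (4/3) = 2/3 + 4*exp(6)/3.

2/3 + 4*exp(6)/3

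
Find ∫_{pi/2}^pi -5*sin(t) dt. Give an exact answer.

An antiderivative is F(t) = 5*cos(t).
Then F(pi) - F(pi/2) = (-5) - (0) = -5.

-5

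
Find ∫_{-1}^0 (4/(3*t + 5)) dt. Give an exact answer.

-4*log(2)/3 + 4*log(5)/3

An antiderivative is F(t) = 4*log(3*t + 5)/3.
Then F(0) - F(-1) = (4*log(5)/3) - (4*log(2)/3) = -4*log(2)/3 + 4*log(5)/3.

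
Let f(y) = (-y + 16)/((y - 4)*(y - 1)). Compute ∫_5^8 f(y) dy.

Factor the denominator: y**2 - 5*y + 4 = (y - 1)(y - 4).
Partial fractions: (-y + 16)/((y - 4)*(y - 1)) = -5/(y - 1) + 4/(y - 4).
An antiderivative is F(y) = 4*log(y - 4) - 5*log(y - 1).
Then F(8) - F(5) = (-5*log(7) + 8*log(2)) - (-10*log(2)) = -5*log(7) + 18*log(2).

-5*log(7) + 18*log(2)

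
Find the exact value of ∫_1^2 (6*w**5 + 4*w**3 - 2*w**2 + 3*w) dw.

By the power rule, an antiderivative is F(w) = w**6 + w**4 - 2*w**3/3 + 3*w**2/2.
Then F(2) - F(1) = (242/3) - (17/6) = 467/6.

467/6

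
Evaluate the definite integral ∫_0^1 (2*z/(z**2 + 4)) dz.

Let u = z**2 + 4, so du = 2*z dz. When z = 0, u = 4; when z = 1, u = 5.
The integral becomes ∫ 1/u du from 4 to 5, with antiderivative log(u).
Back in z: F(z) = log(z**2 + 4).
Then F(1) - F(0) = (log(5)) - (log(4)) = log(5/4).

log(5/4)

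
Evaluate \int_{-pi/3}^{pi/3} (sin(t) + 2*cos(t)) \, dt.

An antiderivative is F(t) = 2*sin(t) - cos(t).
Then F(pi/3) - F(-pi/3) = (-1/2 + sqrt(3)) - (-sqrt(3) - 1/2) = 2*sqrt(3).

2*sqrt(3)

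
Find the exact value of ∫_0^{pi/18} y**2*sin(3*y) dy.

Integrate by parts twice (u = y^2, dv = sin(3*y) dy).
An antiderivative is F(y) = -y**2*cos(3*y)/3 + 2*y*sin(3*y)/9 + 2*cos(3*y)/27.
Then F(pi/18) - F(0) = (-sqrt(3)*pi**2/1944 + pi/162 + sqrt(3)/27) - (2/27) = -2/27 - sqrt(3)*pi**2/1944 + pi/162 + sqrt(3)/27.

-2/27 - sqrt(3)*pi**2/1944 + pi/162 + sqrt(3)/27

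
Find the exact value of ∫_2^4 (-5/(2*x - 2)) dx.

An antiderivative is F(x) = -5*log(2*x - 2)/2.
Then F(4) - F(2) = (-5*log(6)/2) - (-5*log(2)/2) = -5*log(3)/2.

-5*log(3)/2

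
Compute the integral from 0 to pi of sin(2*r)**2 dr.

Use the identity sin^2(2*r) = (1 - cos(4*r))/2.
An antiderivative is F(r) = r/2 - sin(4*r)/8.
Then F(pi) - F(0) = (pi/2) - (0) = pi/2.

pi/2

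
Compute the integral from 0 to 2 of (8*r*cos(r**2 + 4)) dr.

Let u = r**2 + 4, so du = 2*r dr. When r = 0, u = 4; when r = 2, u = 8.
The integral becomes 4·∫ cos(u) du from 4 to 8, with antiderivative 4*sin(u).
Back in r: F(r) = 4*sin(r**2 + 4).
Then F(2) - F(0) = (4*sin(8)) - (4*sin(4)) = -4*sin(4) + 4*sin(8).

-4*sin(4) + 4*sin(8)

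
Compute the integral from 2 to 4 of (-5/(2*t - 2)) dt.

-5*log(3)/2

An antiderivative is F(t) = -5*log(2*t - 2)/2.
Then F(4) - F(2) = (-5*log(6)/2) - (-5*log(2)/2) = -5*log(3)/2.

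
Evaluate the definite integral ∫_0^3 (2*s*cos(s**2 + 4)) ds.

sin(13) - sin(4)

Let u = s**2 + 4, so du = 2*s ds. When s = 0, u = 4; when s = 3, u = 13.
The integral becomes ∫ cos(u) du from 4 to 13, with antiderivative sin(u).
Back in s: F(s) = sin(s**2 + 4).
Then F(3) - F(0) = (sin(13)) - (sin(4)) = sin(13) - sin(4).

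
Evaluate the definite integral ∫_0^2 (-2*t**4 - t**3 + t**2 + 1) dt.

By the power rule, an antiderivative is F(t) = -2*t**5/5 - t**4/4 + t**3/3 + t.
Then F(2) - F(0) = (-182/15) - (0) = -182/15.

-182/15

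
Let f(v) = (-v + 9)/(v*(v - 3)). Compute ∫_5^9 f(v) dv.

Factor the denominator: v**2 - 3*v = v(v - 3).
Partial fractions: (-v + 9)/(v*(v - 3)) = -3/v + 2/(v - 3).
An antiderivative is F(v) = -3*log(v) + 2*log(v - 3).
Then F(9) - F(5) = (log(4/81)) - (-3*log(5) + 2*log(2)) = -4*log(3) + 3*log(5).

-4*log(3) + 3*log(5)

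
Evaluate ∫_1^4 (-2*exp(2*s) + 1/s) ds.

An antiderivative is F(s) = -exp(2*s) + log(s).
Then F(4) - F(1) = (-exp(8) + log(4)) - (-exp(2)) = -exp(8) + log(4) + exp(2).

-exp(8) + log(4) + exp(2)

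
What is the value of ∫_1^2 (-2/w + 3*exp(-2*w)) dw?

An antiderivative is F(w) = -2*log(w) - 3*exp(-2*w)/2.
Then F(2) - F(1) = (-2*log(2) - 3*exp(-4)/2) - (-3*exp(-2)/2) = -2*log(2) - 3*exp(-4)/2 + 3*exp(-2)/2.

-2*log(2) - 3*exp(-4)/2 + 3*exp(-2)/2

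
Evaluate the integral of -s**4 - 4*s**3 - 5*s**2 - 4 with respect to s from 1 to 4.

By the power rule, an antiderivative is F(s) = -s**5/5 - s**4 - 5*s**3/3 - 4*s.
Then F(4) - F(1) = (-8752/15) - (-103/15) = -2883/5.

-2883/5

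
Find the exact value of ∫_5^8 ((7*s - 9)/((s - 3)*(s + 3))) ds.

Factor the denominator: s**2 - 9 = (s + 3)(s - 3).
Partial fractions: (7*s - 9)/((s - 3)*(s + 3)) = 5/(s + 3) + 2/(s - 3).
An antiderivative is F(s) = 2*log(s - 3) + 5*log(s + 3).
Then F(8) - F(5) = (2*log(5) + 5*log(11)) - (17*log(2)) = -17*log(2) + 2*log(5) + 5*log(11).

-17*log(2) + 2*log(5) + 5*log(11)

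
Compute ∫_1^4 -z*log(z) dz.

15/4 - 16*log(2)

Integrate by parts once (u = ln z, dv = -z dz).
An antiderivative is F(z) = -z**2*(2*log(z) - 1)/4.
Then F(4) - F(1) = (4 - 16*log(2)) - (1/4) = 15/4 - 16*log(2).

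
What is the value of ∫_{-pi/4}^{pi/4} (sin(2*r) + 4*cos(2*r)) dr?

4

An antiderivative is F(r) = 2*sin(2*r) - cos(2*r)/2.
Then F(pi/4) - F(-pi/4) = (2) - (-2) = 4.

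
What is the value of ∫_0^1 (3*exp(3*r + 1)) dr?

-exp(1) + exp(4)

Let u = 3*r + 1, so du = 3 dr. When r = 0, u = 1; when r = 1, u = 4.
The integral becomes ∫ exp(u) du from 1 to 4, with antiderivative exp(u).
Back in r: F(r) = exp(3*r + 1).
Then F(1) - F(0) = (exp(4)) - (exp(1)) = -exp(1) + exp(4).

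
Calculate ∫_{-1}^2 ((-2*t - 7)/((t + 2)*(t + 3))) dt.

Factor the denominator: t**2 + 5*t + 6 = (t + 3)(t + 2).
Partial fractions: (-2*t - 7)/((t + 2)*(t + 3)) = 1/(t + 3) - 3/(t + 2).
An antiderivative is F(t) = -3*log(t + 2) + log(t + 3).
Then F(2) - F(-1) = (log(5/64)) - (log(2)) = -7*log(2) + log(5).

-7*log(2) + log(5)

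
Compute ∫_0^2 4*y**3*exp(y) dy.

24 + 8*exp(2)

Integrate by parts 3 times (u = y^3, dv = 4*exp(y) dy).
An antiderivative is F(y) = (4*y**3 - 12*y**2 + 24*y - 24)*exp(y).
Then F(2) - F(0) = (8*exp(2)) - (-24) = 24 + 8*exp(2).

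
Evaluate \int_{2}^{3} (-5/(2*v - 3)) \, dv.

-5*log(3)/2

An antiderivative is F(v) = -5*log(2*v - 3)/2.
Then F(3) - F(2) = (-5*log(3)/2) - (0) = -5*log(3)/2.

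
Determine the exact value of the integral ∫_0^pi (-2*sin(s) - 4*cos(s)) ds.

An antiderivative is F(s) = -4*sin(s) + 2*cos(s).
Then F(pi) - F(0) = (-2) - (2) = -4.

-4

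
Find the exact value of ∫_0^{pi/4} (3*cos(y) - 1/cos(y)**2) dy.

-1 + 3*sqrt(2)/2

An antiderivative is F(y) = 3*sin(y) - tan(y).
Then F(pi/4) - F(0) = (-1 + 3*sqrt(2)/2) - (0) = -1 + 3*sqrt(2)/2.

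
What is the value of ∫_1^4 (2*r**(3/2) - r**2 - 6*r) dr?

By the power rule, an antiderivative is F(r) = 4*r**(5/2)/5 - r**3/3 - 3*r**2.
Then F(4) - F(1) = (-656/15) - (-38/15) = -206/5.

-206/5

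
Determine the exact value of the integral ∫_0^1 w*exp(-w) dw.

Integrate by parts once (u = w, dv = exp(-w) dw).
An antiderivative is F(w) = (-w - 1)*exp(-w).
Then F(1) - F(0) = (-2*exp(-1)) - (-1) = 1 - 2*exp(-1).

1 - 2*exp(-1)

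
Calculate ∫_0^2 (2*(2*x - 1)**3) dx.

20

Let u = 2*x - 1, so du = 2 dx. When x = 0, u = -1; when x = 2, u = 3.
The integral becomes ∫ u**3 du from -1 to 3, with antiderivative u**4/4.
Back in x: F(x) = (2*x - 1)**4/4.
Then F(2) - F(0) = (81/4) - (1/4) = 20.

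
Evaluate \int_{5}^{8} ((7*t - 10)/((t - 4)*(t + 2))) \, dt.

Factor the denominator: t**2 - 2*t - 8 = (t + 2)(t - 4).
Partial fractions: (7*t - 10)/((t - 4)*(t + 2)) = 4/(t + 2) + 3/(t - 4).
An antiderivative is F(t) = 3*log(t - 4) + 4*log(t + 2).
Then F(8) - F(5) = (4*log(5) + 10*log(2)) - (4*log(7)) = -4*log(7) + 4*log(5) + 10*log(2).

-4*log(7) + 4*log(5) + 10*log(2)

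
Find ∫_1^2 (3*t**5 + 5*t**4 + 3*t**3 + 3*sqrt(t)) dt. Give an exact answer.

By the power rule, an antiderivative is F(t) = t**6/2 + t**5 + 3*t**4/4 + 2*t**(3/2).
Then F(2) - F(1) = (4*sqrt(2) + 76) - (17/4) = 4*sqrt(2) + 287/4.

4*sqrt(2) + 287/4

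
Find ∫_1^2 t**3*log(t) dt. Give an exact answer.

-15/16 + log(16)

Integrate by parts once (u = ln t, dv = t**3 dt).
An antiderivative is F(t) = t**4*(4*log(t) - 1)/16.
Then F(2) - F(1) = (-1 + log(16)) - (-1/16) = -15/16 + log(16).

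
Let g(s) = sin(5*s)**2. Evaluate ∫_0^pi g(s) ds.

Use the identity sin^2(5*s) = (1 - cos(10*s))/2.
An antiderivative is F(s) = s/2 - sin(10*s)/20.
Then F(pi) - F(0) = (pi/2) - (0) = pi/2.

pi/2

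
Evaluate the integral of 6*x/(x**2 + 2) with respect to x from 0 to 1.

log(27/8)

Let u = x**2 + 2, so du = 2*x dx. When x = 0, u = 2; when x = 1, u = 3.
The integral becomes 3·∫ 1/u du from 2 to 3, with antiderivative 3*log(u).
Back in x: F(x) = 3*log(x**2 + 2).
Then F(1) - F(0) = (log(27)) - (log(8)) = log(27/8).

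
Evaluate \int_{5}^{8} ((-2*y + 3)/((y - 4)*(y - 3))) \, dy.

Factor the denominator: y**2 - 7*y + 12 = (y - 3)(y - 4).
Partial fractions: (-2*y + 3)/((y - 4)*(y - 3)) = 3/(y - 3) - 5/(y - 4).
An antiderivative is F(y) = -5*log(y - 4) + 3*log(y - 3).
Then F(8) - F(5) = (-10*log(2) + 3*log(5)) - (log(8)) = -13*log(2) + 3*log(5).

-13*log(2) + 3*log(5)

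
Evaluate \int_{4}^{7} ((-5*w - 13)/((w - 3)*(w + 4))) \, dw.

Factor the denominator: w**2 + w - 12 = (w + 4)(w - 3).
Partial fractions: (-5*w - 13)/((w - 3)*(w + 4)) = -1/(w + 4) - 4/(w - 3).
An antiderivative is F(w) = -4*log(w - 3) - log(w + 4).
Then F(7) - F(4) = (-8*log(2) - log(11)) - (-log(8)) = -5*log(2) - log(11).

-5*log(2) - log(11)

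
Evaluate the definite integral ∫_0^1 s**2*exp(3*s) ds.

Integrate by parts twice (u = s^2, dv = exp(3*s) ds).
An antiderivative is F(s) = (9*s**2 - 6*s + 2)*exp(3*s)/27.
Then F(1) - F(0) = (5*exp(3)/27) - (2/27) = -2/27 + 5*exp(3)/27.

-2/27 + 5*exp(3)/27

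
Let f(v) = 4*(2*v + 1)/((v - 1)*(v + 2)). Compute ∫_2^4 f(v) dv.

Factor the denominator: v**2 + v - 2 = (v + 2)(v - 1).
Partial fractions: 4*(2*v + 1)/((v - 1)*(v + 2)) = 4/(v + 2) + 4/(v - 1).
An antiderivative is F(v) = 4*log(v - 1) + 4*log(v + 2).
Then F(4) - F(2) = (4*log(2) + 8*log(3)) - (8*log(2)) = -4*log(2) + 8*log(3).

-4*log(2) + 8*log(3)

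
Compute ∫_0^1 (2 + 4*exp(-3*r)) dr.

10/3 - 4*exp(-3)/3

An antiderivative is F(r) = 2*r - 4*exp(-3*r)/3.
Then F(1) - F(0) = (2 - 4*exp(-3)/3) - (-4/3) = 10/3 - 4*exp(-3)/3.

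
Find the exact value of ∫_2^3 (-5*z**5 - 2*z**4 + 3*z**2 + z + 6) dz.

-9166/15

By the power rule, an antiderivative is F(z) = -5*z**6/6 - 2*z**5/5 + z**3 + z**2/2 + 6*z.
Then F(3) - F(2) = (-3276/5) - (-662/15) = -9166/15.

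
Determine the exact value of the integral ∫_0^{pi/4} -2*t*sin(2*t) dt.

Integrate by parts once (u = t, dv = -2*sin(2*t) dt).
An antiderivative is F(t) = t*cos(2*t) - sin(2*t)/2.
Then F(pi/4) - F(0) = (-1/2) - (0) = -1/2.

-1/2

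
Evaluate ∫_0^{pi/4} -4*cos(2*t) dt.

An antiderivative is F(t) = -2*sin(2*t).
Then F(pi/4) - F(0) = (-2) - (0) = -2.

-2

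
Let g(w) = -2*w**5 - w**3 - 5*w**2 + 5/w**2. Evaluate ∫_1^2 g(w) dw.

-407/12

By the power rule, an antiderivative is F(w) = -w**6/3 - w**4/4 - 5*w**3/3 - 5/w.
Then F(2) - F(1) = (-247/6) - (-29/4) = -407/12.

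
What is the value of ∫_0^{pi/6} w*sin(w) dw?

Integrate by parts once (u = w, dv = sin(w) dw).
An antiderivative is F(w) = -w*cos(w) + sin(w).
Then F(pi/6) - F(0) = (-sqrt(3)*pi/12 + 1/2) - (0) = -sqrt(3)*pi/12 + 1/2.

-sqrt(3)*pi/12 + 1/2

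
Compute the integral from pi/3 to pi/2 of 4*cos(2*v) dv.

-sqrt(3)

An antiderivative is F(v) = 2*sin(2*v).
Then F(pi/2) - F(pi/3) = (0) - (sqrt(3)) = -sqrt(3).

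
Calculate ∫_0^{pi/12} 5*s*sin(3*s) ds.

5*sqrt(2)*(4 - pi)/72

Integrate by parts once (u = s, dv = 5*sin(3*s) ds).
An antiderivative is F(s) = -5*s*cos(3*s)/3 + 5*sin(3*s)/9.
Then F(pi/12) - F(0) = (5*sqrt(2)*(4 - pi)/72) - (0) = 5*sqrt(2)*(4 - pi)/72.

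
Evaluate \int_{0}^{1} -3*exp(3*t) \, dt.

1 - exp(3)

An antiderivative is F(t) = -exp(3*t).
Then F(1) - F(0) = (-exp(3)) - (-1) = 1 - exp(3).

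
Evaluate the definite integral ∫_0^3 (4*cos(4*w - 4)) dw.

sin(4) + sin(8)

Let u = 4*w - 4, so du = 4 dw. When w = 0, u = -4; when w = 3, u = 8.
The integral becomes ∫ cos(u) du from -4 to 8, with antiderivative sin(u).
Back in w: F(w) = sin(4*w - 4).
Then F(3) - F(0) = (sin(8)) - (-sin(4)) = sin(4) + sin(8).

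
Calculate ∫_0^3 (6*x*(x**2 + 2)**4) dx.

Let u = x**2 + 2, so du = 2*x dx. When x = 0, u = 2; when x = 3, u = 11.
The integral becomes 3·∫ u**4 du from 2 to 11, with antiderivative 3*u**5/5.
Back in x: F(x) = 3*(x**2 + 2)**5/5.
Then F(3) - F(0) = (483153/5) - (96/5) = 483057/5.

483057/5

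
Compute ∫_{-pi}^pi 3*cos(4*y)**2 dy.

Use the identity cos^2(4*y) = (1 + cos(8*y))/2.
An antiderivative is F(y) = 3*y/2 + 3*sin(8*y)/16.
Then F(pi) - F(-pi) = (3*pi/2) - (-3*pi/2) = 3*pi.

3*pi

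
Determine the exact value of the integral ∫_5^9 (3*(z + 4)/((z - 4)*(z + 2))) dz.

Factor the denominator: z**2 - 2*z - 8 = (z + 2)(z - 4).
Partial fractions: 3*(z + 4)/((z - 4)*(z + 2)) = -1/(z + 2) + 4/(z - 4).
An antiderivative is F(z) = 4*log(z - 4) - log(z + 2).
Then F(9) - F(5) = (-log(11) + 4*log(5)) - (-log(7)) = -log(11) + log(7) + 4*log(5).

-log(11) + log(7) + 4*log(5)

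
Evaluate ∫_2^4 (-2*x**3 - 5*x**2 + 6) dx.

By the power rule, an antiderivative is F(x) = -x**4/2 - 5*x**3/3 + 6*x.
Then F(4) - F(2) = (-632/3) - (-28/3) = -604/3.

-604/3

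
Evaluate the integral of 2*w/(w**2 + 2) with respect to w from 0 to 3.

log(11/2)

Let u = w**2 + 2, so du = 2*w dw. When w = 0, u = 2; when w = 3, u = 11.
The integral becomes ∫ 1/u du from 2 to 11, with antiderivative log(u).
Back in w: F(w) = log(w**2 + 2).
Then F(3) - F(0) = (log(11)) - (log(2)) = log(11/2).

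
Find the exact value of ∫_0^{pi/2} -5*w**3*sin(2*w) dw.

5*pi*(6 - pi**2)/16

Integrate by parts 3 times (u = w^3, dv = -5*sin(2*w) dw).
An antiderivative is F(w) = 5*w**3*cos(2*w)/2 - 15*w**2*sin(2*w)/4 - 15*w*cos(2*w)/4 + 15*sin(2*w)/8.
Then F(pi/2) - F(0) = (5*pi*(6 - pi**2)/16) - (0) = 5*pi*(6 - pi**2)/16.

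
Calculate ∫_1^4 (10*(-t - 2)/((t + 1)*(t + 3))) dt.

Factor the denominator: t**2 + 4*t + 3 = (t + 3)(t + 1).
Partial fractions: 10*(-t - 2)/((t + 1)*(t + 3)) = -5/(t + 3) - 5/(t + 1).
An antiderivative is F(t) = -5*log(t + 1) - 5*log(t + 3).
Then F(4) - F(1) = (-5*log(7) - 5*log(5)) - (-15*log(2)) = -5*log(7) - 5*log(5) + 15*log(2).

-5*log(7) - 5*log(5) + 15*log(2)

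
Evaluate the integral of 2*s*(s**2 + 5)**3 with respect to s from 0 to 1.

Let u = s**2 + 5, so du = 2*s ds. When s = 0, u = 5; when s = 1, u = 6.
The integral becomes ∫ u**3 du from 5 to 6, with antiderivative u**4/4.
Back in s: F(s) = (s**2 + 5)**4/4.
Then F(1) - F(0) = (324) - (625/4) = 671/4.

671/4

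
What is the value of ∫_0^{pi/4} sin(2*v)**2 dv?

Use the identity sin^2(2*v) = (1 - cos(4*v))/2.
An antiderivative is F(v) = v/2 - sin(4*v)/8.
Then F(pi/4) - F(0) = (pi/8) - (0) = pi/8.

pi/8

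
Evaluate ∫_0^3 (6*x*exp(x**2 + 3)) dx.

-3*(1 - exp(9))*exp(3)

Let u = x**2 + 3, so du = 2*x dx. When x = 0, u = 3; when x = 3, u = 12.
The integral becomes 3·∫ exp(u) du from 3 to 12, with antiderivative 3*exp(u).
Back in x: F(x) = 3*exp(x**2 + 3).
Then F(3) - F(0) = (3*exp(12)) - (3*exp(3)) = -3*(1 - exp(9))*exp(3).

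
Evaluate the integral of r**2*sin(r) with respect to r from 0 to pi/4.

-2 - sqrt(2)*pi**2/32 + sqrt(2)*pi/4 + sqrt(2)

Integrate by parts twice (u = r^2, dv = sin(r) dr).
An antiderivative is F(r) = -r**2*cos(r) + 2*r*sin(r) + 2*cos(r).
Then F(pi/4) - F(0) = (sqrt(2)*(-pi**2 + 8*pi + 32)/32) - (2) = -2 - sqrt(2)*pi**2/32 + sqrt(2)*pi/4 + sqrt(2).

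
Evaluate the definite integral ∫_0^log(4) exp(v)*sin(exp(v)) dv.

Let u = exp(v), so du = exp(v) dv. When v = 0, u = 1; when v = log(4), u = 4.
The integral becomes ∫ sin(u) du from 1 to 4, with antiderivative -cos(u).
Back in v: F(v) = -cos(exp(v)).
Then F(log(4)) - F(0) = (-cos(4)) - (-cos(1)) = cos(1) - cos(4).

cos(1) - cos(4)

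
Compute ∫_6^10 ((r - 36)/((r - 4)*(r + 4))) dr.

-5*log(5) - 4*log(3) + 5*log(7)

Factor the denominator: r**2 - 16 = (r + 4)(r - 4).
Partial fractions: (r - 36)/((r - 4)*(r + 4)) = 5/(r + 4) - 4/(r - 4).
An antiderivative is F(r) = -4*log(r - 4) + 5*log(r + 4).
Then F(10) - F(6) = (-4*log(3) + log(2) + 5*log(7)) - (log(2) + 5*log(5)) = -5*log(5) - 4*log(3) + 5*log(7).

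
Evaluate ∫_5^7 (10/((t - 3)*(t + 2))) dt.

Factor the denominator: t**2 - t - 6 = (t + 2)(t - 3).
Partial fractions: 10/((t - 3)*(t + 2)) = -2/(t + 2) + 2/(t - 3).
An antiderivative is F(t) = 2*log(t - 3) - 2*log(t + 2).
Then F(7) - F(5) = (log(16/81)) - (log(4/49)) = -4*log(3) + 2*log(2) + 2*log(7).

-4*log(3) + 2*log(2) + 2*log(7)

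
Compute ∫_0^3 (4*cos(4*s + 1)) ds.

-sin(1) + sin(13)

Let u = 4*s + 1, so du = 4 ds. When s = 0, u = 1; when s = 3, u = 13.
The integral becomes ∫ cos(u) du from 1 to 13, with antiderivative sin(u).
Back in s: F(s) = sin(4*s + 1).
Then F(3) - F(0) = (sin(13)) - (sin(1)) = -sin(1) + sin(13).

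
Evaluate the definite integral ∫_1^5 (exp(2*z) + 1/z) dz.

An antiderivative is F(z) = exp(2*z)/2 + log(z).
Then F(5) - F(1) = (log(5) + exp(10)/2) - (exp(2)/2) = -exp(2)/2 + log(5) + exp(10)/2.

-exp(2)/2 + log(5) + exp(10)/2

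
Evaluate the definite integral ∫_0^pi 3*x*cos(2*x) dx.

Integrate by parts once (u = x, dv = 3*cos(2*x) dx).
An antiderivative is F(x) = 3*x*sin(2*x)/2 + 3*cos(2*x)/4.
Then F(pi) - F(0) = (3/4) - (3/4) = 0.

0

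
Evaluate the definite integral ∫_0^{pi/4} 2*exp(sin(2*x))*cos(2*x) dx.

Let u = sin(2*x), so du = 2*cos(2*x) dx. When x = 0, u = 0; when x = pi/4, u = 1.
The integral becomes ∫ exp(u) du from 0 to 1, with antiderivative exp(u).
Back in x: F(x) = exp(sin(2*x)).
Then F(pi/4) - F(0) = (E) - (1) = -1 + E.

-1 + E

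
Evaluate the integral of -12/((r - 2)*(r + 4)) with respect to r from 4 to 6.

Factor the denominator: r**2 + 2*r - 8 = (r + 4)(r - 2).
Partial fractions: -12/((r - 2)*(r + 4)) = 2/(r + 4) - 2/(r - 2).
An antiderivative is F(r) = -2*log(r - 2) + 2*log(r + 4).
Then F(6) - F(4) = (log(25/4)) - (log(16)) = log(25/64).

log(25/64)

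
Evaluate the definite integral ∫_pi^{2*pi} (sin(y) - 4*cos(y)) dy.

An antiderivative is F(y) = -4*sin(y) - cos(y).
Then F(2*pi) - F(pi) = (-1) - (1) = -2.

-2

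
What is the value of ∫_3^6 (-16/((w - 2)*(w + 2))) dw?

Factor the denominator: w**2 - 4 = (w + 2)(w - 2).
Partial fractions: -16/((w - 2)*(w + 2)) = 4/(w + 2) - 4/(w - 2).
An antiderivative is F(w) = -4*log(w - 2) + 4*log(w + 2).
Then F(6) - F(3) = (log(16)) - (4*log(5)) = -4*log(5) + 4*log(2).

-4*log(5) + 4*log(2)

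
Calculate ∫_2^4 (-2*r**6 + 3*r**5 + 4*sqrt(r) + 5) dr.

-54542/21 - 16*sqrt(2)/3

By the power rule, an antiderivative is F(r) = -2*r**7/7 + r**6/2 + 8*r**(3/2)/3 + 5*r.
Then F(4) - F(2) = (-54428/21) - (38/7 + 16*sqrt(2)/3) = -54542/21 - 16*sqrt(2)/3.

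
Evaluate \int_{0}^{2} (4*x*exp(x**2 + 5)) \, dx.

-2*(1 - exp(4))*exp(5)

Let u = x**2 + 5, so du = 2*x dx. When x = 0, u = 5; when x = 2, u = 9.
The integral becomes 2·∫ exp(u) du from 5 to 9, with antiderivative 2*exp(u).
Back in x: F(x) = 2*exp(x**2 + 5).
Then F(2) - F(0) = (2*exp(9)) - (2*exp(5)) = -2*(1 - exp(4))*exp(5).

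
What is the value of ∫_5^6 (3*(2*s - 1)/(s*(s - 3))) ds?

-4*log(2) - log(5) + 6*log(3)

Factor the denominator: s**2 - 3*s = s(s - 3).
Partial fractions: 3*(2*s - 1)/(s*(s - 3)) = 1/s + 5/(s - 3).
An antiderivative is F(s) = log(s) + 5*log(s - 3).
Then F(6) - F(5) = (log(2) + 6*log(3)) - (log(5) + 5*log(2)) = -4*log(2) - log(5) + 6*log(3).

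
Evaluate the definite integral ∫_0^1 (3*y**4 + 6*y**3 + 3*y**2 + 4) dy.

71/10

By the power rule, an antiderivative is F(y) = 3*y**5/5 + 3*y**4/2 + y**3 + 4*y.
Then F(1) - F(0) = (71/10) - (0) = 71/10.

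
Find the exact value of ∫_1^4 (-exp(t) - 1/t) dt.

-exp(4) - log(4) + exp(1)

An antiderivative is F(t) = -exp(t) - log(t).
Then F(4) - F(1) = (-exp(4) - log(4)) - (-exp(1)) = -exp(4) - log(4) + exp(1).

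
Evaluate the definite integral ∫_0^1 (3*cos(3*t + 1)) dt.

-sin(1) + sin(4)

Let u = 3*t + 1, so du = 3 dt. When t = 0, u = 1; when t = 1, u = 4.
The integral becomes ∫ cos(u) du from 1 to 4, with antiderivative sin(u).
Back in t: F(t) = sin(3*t + 1).
Then F(1) - F(0) = (sin(4)) - (sin(1)) = -sin(1) + sin(4).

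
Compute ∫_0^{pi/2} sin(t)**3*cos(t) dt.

1/4

Let u = sin(t), so du = cos(t) dt. When t = 0, u = 0; when t = pi/2, u = 1.
The integral becomes ∫ u**3 du from 0 to 1, with antiderivative u**4/4.
Back in t: F(t) = sin(t)**4/4.
Then F(pi/2) - F(0) = (1/4) - (0) = 1/4.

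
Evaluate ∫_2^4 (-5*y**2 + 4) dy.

-256/3

By the power rule, an antiderivative is F(y) = -5*y**3/3 + 4*y.
Then F(4) - F(2) = (-272/3) - (-16/3) = -256/3.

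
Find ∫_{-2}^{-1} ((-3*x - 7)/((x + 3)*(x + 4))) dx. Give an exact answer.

Factor the denominator: x**2 + 7*x + 12 = (x + 4)(x + 3).
Partial fractions: (-3*x - 7)/((x + 3)*(x + 4)) = -5/(x + 4) + 2/(x + 3).
An antiderivative is F(x) = 2*log(x + 3) - 5*log(x + 4).
Then F(-1) - F(-2) = (-5*log(3) + 2*log(2)) - (-log(32)) = -5*log(3) + 7*log(2).

-5*log(3) + 7*log(2)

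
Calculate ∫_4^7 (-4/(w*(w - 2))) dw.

log(49/100)

Factor the denominator: w**2 - 2*w = w(w - 2).
Partial fractions: -4/(w*(w - 2)) = 2/w - 2/(w - 2).
An antiderivative is F(w) = 2*log(w) - 2*log(w - 2).
Then F(7) - F(4) = (log(49/25)) - (log(4)) = log(49/100).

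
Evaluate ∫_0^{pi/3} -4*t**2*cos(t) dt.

-4*pi/3 - 2*sqrt(3)*pi**2/9 + 4*sqrt(3)

Integrate by parts twice (u = t^2, dv = -4*cos(t) dt).
An antiderivative is F(t) = -4*t**2*sin(t) - 8*t*cos(t) + 8*sin(t).
Then F(pi/3) - F(0) = (-4*pi/3 - 2*sqrt(3)*pi**2/9 + 4*sqrt(3)) - (0) = -4*pi/3 - 2*sqrt(3)*pi**2/9 + 4*sqrt(3).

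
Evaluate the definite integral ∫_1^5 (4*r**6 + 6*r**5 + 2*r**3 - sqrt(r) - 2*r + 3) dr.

1271906/21 - 10*sqrt(5)/3

By the power rule, an antiderivative is F(r) = 4*r**7/7 + r**6 + r**4/2 - 2*r**(3/2)/3 - r**2 + 3*r.
Then F(5) - F(1) = (847985/14 - 10*sqrt(5)/3) - (143/42) = 1271906/21 - 10*sqrt(5)/3.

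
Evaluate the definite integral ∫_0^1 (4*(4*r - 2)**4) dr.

Let u = 4*r - 2, so du = 4 dr. When r = 0, u = -2; when r = 1, u = 2.
The integral becomes ∫ u**4 du from -2 to 2, with antiderivative u**5/5.
Back in r: F(r) = (4*r - 2)**5/5.
Then F(1) - F(0) = (32/5) - (-32/5) = 64/5.

64/5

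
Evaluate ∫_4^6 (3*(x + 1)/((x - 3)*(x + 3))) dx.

log(81/7)

Factor the denominator: x**2 - 9 = (x + 3)(x - 3).
Partial fractions: 3*(x + 1)/((x - 3)*(x + 3)) = 1/(x + 3) + 2/(x - 3).
An antiderivative is F(x) = 2*log(x - 3) + log(x + 3).
Then F(6) - F(4) = (log(81)) - (log(7)) = log(81/7).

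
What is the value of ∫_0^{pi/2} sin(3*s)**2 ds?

Use the identity sin^2(3*s) = (1 - cos(6*s))/2.
An antiderivative is F(s) = s/2 - sin(6*s)/12.
Then F(pi/2) - F(0) = (pi/4) - (0) = pi/4.

pi/4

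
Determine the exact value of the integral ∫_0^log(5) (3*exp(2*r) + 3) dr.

3*log(5) + 36

An antiderivative is F(r) = 3*exp(2*r)/2 + 3*r.
Then F(log(5)) - F(0) = (3*log(5) + 75/2) - (3/2) = 3*log(5) + 36.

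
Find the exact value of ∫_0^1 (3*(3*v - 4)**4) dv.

1023/5

Let u = 3*v - 4, so du = 3 dv. When v = 0, u = -4; when v = 1, u = -1.
The integral becomes ∫ u**4 du from -4 to -1, with antiderivative u**5/5.
Back in v: F(v) = (3*v - 4)**5/5.
Then F(1) - F(0) = (-1/5) - (-1024/5) = 1023/5.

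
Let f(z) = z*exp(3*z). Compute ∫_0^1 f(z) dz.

1/9 + 2*exp(3)/9

Integrate by parts once (u = z, dv = exp(3*z) dz).
An antiderivative is F(z) = (3*z - 1)*exp(3*z)/9.
Then F(1) - F(0) = (2*exp(3)/9) - (-1/9) = 1/9 + 2*exp(3)/9.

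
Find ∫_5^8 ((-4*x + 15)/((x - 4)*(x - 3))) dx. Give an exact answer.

-3*log(5) + log(2)

Factor the denominator: x**2 - 7*x + 12 = (x - 3)(x - 4).
Partial fractions: (-4*x + 15)/((x - 4)*(x - 3)) = -3/(x - 3) - 1/(x - 4).
An antiderivative is F(x) = -log(x - 4) - 3*log(x - 3).
Then F(8) - F(5) = (-3*log(5) - 2*log(2)) - (-log(8)) = -3*log(5) + log(2).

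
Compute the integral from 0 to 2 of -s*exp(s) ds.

-exp(2) - 1

Integrate by parts once (u = s, dv = -exp(s) ds).
An antiderivative is F(s) = (-s + 1)*exp(s).
Then F(2) - F(0) = (-exp(2)) - (1) = -exp(2) - 1.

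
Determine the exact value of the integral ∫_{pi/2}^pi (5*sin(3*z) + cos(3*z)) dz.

An antiderivative is F(z) = sin(3*z)/3 - 5*cos(3*z)/3.
Then F(pi) - F(pi/2) = (5/3) - (-1/3) = 2.

2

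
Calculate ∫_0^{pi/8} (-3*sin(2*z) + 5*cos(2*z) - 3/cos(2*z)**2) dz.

-3 + 2*sqrt(2)

An antiderivative is F(z) = 5*sin(2*z)/2 + 3*cos(2*z)/2 - 3*tan(2*z)/2.
Then F(pi/8) - F(0) = (-3/2 + 2*sqrt(2)) - (3/2) = -3 + 2*sqrt(2).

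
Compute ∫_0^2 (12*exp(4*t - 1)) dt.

-(3 - 3*exp(8))*exp(-1)

Let u = 4*t - 1, so du = 4 dt. When t = 0, u = -1; when t = 2, u = 7.
The integral becomes 3·∫ exp(u) du from -1 to 7, with antiderivative 3*exp(u).
Back in t: F(t) = 3*exp(4*t - 1).
Then F(2) - F(0) = (3*exp(7)) - (3*exp(-1)) = -(3 - 3*exp(8))*exp(-1).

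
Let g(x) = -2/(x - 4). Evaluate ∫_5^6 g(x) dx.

-log(4)

An antiderivative is F(x) = -2*log(x - 4).
Then F(6) - F(5) = (-log(4)) - (0) = -log(4).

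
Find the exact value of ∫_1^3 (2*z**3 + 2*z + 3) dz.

By the power rule, an antiderivative is F(z) = z**4/2 + z**2 + 3*z.
Then F(3) - F(1) = (117/2) - (9/2) = 54.

54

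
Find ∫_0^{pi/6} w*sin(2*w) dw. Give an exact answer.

Integrate by parts once (u = w, dv = sin(2*w) dw).
An antiderivative is F(w) = -w*cos(2*w)/2 + sin(2*w)/4.
Then F(pi/6) - F(0) = (-pi/24 + sqrt(3)/8) - (0) = -pi/24 + sqrt(3)/8.

-pi/24 + sqrt(3)/8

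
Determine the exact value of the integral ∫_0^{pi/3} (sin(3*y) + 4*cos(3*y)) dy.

An antiderivative is F(y) = 4*sin(3*y)/3 - cos(3*y)/3.
Then F(pi/3) - F(0) = (1/3) - (-1/3) = 2/3.

2/3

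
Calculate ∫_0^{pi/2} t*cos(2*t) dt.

-1/2

Integrate by parts once (u = t, dv = cos(2*t) dt).
An antiderivative is F(t) = t*sin(2*t)/2 + cos(2*t)/4.
Then F(pi/2) - F(0) = (-1/4) - (1/4) = -1/2.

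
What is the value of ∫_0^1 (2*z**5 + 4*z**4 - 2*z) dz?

2/15

By the power rule, an antiderivative is F(z) = z**6/3 + 4*z**5/5 - z**2.
Then F(1) - F(0) = (2/15) - (0) = 2/15.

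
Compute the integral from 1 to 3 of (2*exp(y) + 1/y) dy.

An antiderivative is F(y) = 2*exp(y) + log(y).
Then F(3) - F(1) = (log(3) + 2*exp(3)) - (2*exp(1)) = -2*exp(1) + log(3) + 2*exp(3).

-2*exp(1) + log(3) + 2*exp(3)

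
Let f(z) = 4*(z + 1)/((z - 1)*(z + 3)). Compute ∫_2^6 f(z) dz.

log(81)

Factor the denominator: z**2 + 2*z - 3 = (z + 3)(z - 1).
Partial fractions: 4*(z + 1)/((z - 1)*(z + 3)) = 2/(z + 3) + 2/(z - 1).
An antiderivative is F(z) = 2*log(z - 1) + 2*log(z + 3).
Then F(6) - F(2) = (2*log(5) + 4*log(3)) - (log(25)) = log(81).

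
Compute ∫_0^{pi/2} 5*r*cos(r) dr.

Integrate by parts once (u = r, dv = 5*cos(r) dr).
An antiderivative is F(r) = 5*r*sin(r) + 5*cos(r).
Then F(pi/2) - F(0) = (5*pi/2) - (5) = -5 + 5*pi/2.

-5 + 5*pi/2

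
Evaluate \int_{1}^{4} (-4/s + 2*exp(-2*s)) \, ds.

An antiderivative is F(s) = -4*log(s) - exp(-2*s).
Then F(4) - F(1) = (-8*log(2) - exp(-8)) - (-exp(-2)) = -8*log(2) - exp(-8) + exp(-2).

-8*log(2) - exp(-8) + exp(-2)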